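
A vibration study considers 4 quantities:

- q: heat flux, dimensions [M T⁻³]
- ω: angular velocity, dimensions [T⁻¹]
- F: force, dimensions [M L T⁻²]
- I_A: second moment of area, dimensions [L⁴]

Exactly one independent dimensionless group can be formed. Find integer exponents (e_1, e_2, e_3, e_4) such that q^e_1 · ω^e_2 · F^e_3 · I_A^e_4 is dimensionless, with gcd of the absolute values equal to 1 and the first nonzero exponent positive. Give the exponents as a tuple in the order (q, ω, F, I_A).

M: e_1·(1) + e_2·(0) + e_3·(1) + e_4·(0) = 0
L: e_1·(0) + e_2·(0) + e_3·(1) + e_4·(4) = 0
T: e_1·(-3) + e_2·(-1) + e_3·(-2) + e_4·(0) = 0
Solving this homogeneous linear system for the smallest-integer solution (first nonzero entry positive) gives (4, -4, -4, 1).

(4, -4, -4, 1)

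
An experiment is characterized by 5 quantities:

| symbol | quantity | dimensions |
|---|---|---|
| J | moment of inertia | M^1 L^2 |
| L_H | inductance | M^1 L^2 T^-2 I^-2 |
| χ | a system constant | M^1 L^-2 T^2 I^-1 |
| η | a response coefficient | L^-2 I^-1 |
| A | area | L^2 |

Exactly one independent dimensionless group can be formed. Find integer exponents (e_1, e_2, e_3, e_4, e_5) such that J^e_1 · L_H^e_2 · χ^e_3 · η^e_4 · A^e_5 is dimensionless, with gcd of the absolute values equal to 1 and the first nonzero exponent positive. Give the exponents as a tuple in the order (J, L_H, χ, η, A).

(2, -1, -1, 3, 1)

M: e_1·(1) + e_2·(1) + e_3·(1) + e_4·(0) + e_5·(0) = 0
L: e_1·(2) + e_2·(2) + e_3·(-2) + e_4·(-2) + e_5·(2) = 0
T: e_1·(0) + e_2·(-2) + e_3·(2) + e_4·(0) + e_5·(0) = 0
I: e_1·(0) + e_2·(-2) + e_3·(-1) + e_4·(-1) + e_5·(0) = 0
Solving this homogeneous linear system for the smallest-integer solution (first nonzero entry positive) gives (2, -1, -1, 3, 1).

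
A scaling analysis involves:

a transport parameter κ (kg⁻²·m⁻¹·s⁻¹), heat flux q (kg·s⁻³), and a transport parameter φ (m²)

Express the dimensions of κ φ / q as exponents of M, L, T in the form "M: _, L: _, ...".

M: -3, L: 1, T: 2

Collect each base-dimension exponent across the product:
  M: (-2) − (1) + (0) = -3
  L: (-1) − (0) + (2) = 1
  T: (-1) − (-3) + (0) = 2
So the dimensions are [M⁻³ L T²].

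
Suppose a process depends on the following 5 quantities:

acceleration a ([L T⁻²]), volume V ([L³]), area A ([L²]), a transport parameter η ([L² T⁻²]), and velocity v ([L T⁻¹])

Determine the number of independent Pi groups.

3

There are 5 variables and 2 base dimensions (L, T).
The dimension matrix has rank 2.
Independent dimensionless groups: 5 − 2 = 3.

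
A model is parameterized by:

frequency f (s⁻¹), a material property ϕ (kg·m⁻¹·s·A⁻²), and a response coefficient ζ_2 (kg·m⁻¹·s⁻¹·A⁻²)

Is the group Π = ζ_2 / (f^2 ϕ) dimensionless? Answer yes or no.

yes

Sum the exponent of each base dimension across the product:
  M: −2·[f]_M − [ϕ]_M + [ζ_2]_M = −2·(0) − (1) + (1) = 0
  L: −2·[f]_L − [ϕ]_L + [ζ_2]_L = −2·(0) − (-1) + (-1) = 0
  T: −2·[f]_T − [ϕ]_T + [ζ_2]_T = −2·(-1) − (1) + (-1) = 0
  I: −2·[f]_I − [ϕ]_I + [ζ_2]_I = −2·(0) − (-2) + (-2) = 0
All base exponents vanish — dimensionless.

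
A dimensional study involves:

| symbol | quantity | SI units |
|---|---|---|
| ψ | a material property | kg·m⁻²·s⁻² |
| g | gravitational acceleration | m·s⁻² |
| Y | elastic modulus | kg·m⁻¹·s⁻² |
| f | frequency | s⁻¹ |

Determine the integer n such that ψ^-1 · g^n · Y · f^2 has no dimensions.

Balance the L exponent: (1)·n from g, plus −(-2) + (-1) + 2·(0) = 1 from the rest, must sum to zero.
n + 1 = 0, so n = -1.

-1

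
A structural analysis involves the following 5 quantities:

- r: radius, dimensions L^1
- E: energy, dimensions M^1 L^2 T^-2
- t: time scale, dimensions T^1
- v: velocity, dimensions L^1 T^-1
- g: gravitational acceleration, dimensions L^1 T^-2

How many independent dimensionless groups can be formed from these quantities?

There are 5 variables and 3 base dimensions (M, L, T).
The dimension matrix has rank 3.
Independent dimensionless groups: 5 − 3 = 2.

2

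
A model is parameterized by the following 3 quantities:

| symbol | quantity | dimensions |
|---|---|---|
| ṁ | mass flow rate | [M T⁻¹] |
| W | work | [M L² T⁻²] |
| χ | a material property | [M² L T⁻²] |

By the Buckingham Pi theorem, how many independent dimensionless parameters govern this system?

0

There are 3 variables and 3 base dimensions (M, L, T).
The dimension matrix has rank 3.
Independent dimensionless groups: 3 − 3 = 0.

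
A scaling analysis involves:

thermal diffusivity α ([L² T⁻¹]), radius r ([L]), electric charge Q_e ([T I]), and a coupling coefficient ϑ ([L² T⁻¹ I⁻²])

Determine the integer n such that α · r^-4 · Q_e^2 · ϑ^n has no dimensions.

Balance the L exponent: (2)·n from ϑ, plus (2) − 4·(1) + 2·(0) = -2 from the rest, must sum to zero.
2n − 2 = 0, so n = 1.

1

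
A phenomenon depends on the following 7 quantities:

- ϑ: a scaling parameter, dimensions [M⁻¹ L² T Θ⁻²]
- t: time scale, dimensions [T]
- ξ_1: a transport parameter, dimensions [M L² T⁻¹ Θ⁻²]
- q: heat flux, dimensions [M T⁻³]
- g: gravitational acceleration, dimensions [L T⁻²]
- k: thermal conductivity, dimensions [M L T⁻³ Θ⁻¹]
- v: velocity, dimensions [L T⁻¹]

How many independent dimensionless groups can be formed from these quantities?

3

There are 7 variables and 4 base dimensions (M, L, T, Θ).
The dimension matrix has rank 4.
Independent dimensionless groups: 7 − 4 = 3.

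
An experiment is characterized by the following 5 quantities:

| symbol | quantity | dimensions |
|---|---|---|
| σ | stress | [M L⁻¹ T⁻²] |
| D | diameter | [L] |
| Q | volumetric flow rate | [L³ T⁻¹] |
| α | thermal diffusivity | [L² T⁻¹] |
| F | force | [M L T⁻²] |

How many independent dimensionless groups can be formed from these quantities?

There are 5 variables and 3 base dimensions (M, L, T).
The dimension matrix has rank 3.
Independent dimensionless groups: 5 − 3 = 2.

2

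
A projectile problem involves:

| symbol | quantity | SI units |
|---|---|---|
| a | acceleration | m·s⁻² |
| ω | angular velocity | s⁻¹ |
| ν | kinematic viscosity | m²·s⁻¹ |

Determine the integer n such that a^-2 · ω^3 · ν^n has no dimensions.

1

Balance the L exponent: (2)·n from ν, plus −2·(1) + 3·(0) = -2 from the rest, must sum to zero.
2n − 2 = 0, so n = 1.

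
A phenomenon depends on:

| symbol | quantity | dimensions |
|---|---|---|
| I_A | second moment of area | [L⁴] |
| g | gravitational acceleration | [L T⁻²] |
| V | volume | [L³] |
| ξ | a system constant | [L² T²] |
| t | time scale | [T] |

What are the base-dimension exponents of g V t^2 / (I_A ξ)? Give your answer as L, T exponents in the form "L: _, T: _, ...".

L: -2, T: -2

Collect each base-dimension exponent across the product:
  L: −(4) + (1) + (3) − (2) + 2·(0) = -2
  T: −(0) + (-2) + (0) − (2) + 2·(1) = -2
So the dimensions are [L⁻² T⁻²].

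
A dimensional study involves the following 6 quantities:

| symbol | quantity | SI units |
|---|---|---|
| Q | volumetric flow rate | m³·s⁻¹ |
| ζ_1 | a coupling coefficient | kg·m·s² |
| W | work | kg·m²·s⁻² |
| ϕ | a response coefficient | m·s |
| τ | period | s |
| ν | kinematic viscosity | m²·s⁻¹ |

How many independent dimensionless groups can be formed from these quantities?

3

There are 6 variables and 3 base dimensions (M, L, T).
The dimension matrix has rank 3.
Independent dimensionless groups: 6 − 3 = 3.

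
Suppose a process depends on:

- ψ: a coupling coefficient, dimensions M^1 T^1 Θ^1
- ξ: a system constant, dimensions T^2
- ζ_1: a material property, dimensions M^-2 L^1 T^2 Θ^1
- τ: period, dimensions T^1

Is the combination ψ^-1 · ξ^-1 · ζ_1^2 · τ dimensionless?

Sum the exponent of each base dimension across the product:
  M: −[ψ]_M − [ξ]_M + 2·[ζ_1]_M + [τ]_M = −(1) − (0) + 2·(-2) + (0) = -5
  L: −[ψ]_L − [ξ]_L + 2·[ζ_1]_L + [τ]_L = −(0) − (0) + 2·(1) + (0) = 2
  T: −[ψ]_T − [ξ]_T + 2·[ζ_1]_T + [τ]_T = −(1) − (2) + 2·(2) + (1) = 2
  Θ: −[ψ]_Θ − [ξ]_Θ + 2·[ζ_1]_Θ + [τ]_Θ = −(1) − (0) + 2·(1) + (0) = 1
Net dimensions [M⁻⁵ L² T² Θ] ≠ [1] — not dimensionless.

no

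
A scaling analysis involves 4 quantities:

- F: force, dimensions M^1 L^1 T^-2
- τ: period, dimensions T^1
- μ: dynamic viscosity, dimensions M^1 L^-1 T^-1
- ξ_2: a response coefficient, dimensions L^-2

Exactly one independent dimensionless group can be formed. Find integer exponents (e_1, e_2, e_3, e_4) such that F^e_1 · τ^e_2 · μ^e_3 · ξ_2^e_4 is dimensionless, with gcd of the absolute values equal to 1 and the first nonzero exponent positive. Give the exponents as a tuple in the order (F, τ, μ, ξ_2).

M: e_1·(1) + e_2·(0) + e_3·(1) + e_4·(0) = 0
L: e_1·(1) + e_2·(0) + e_3·(-1) + e_4·(-2) = 0
T: e_1·(-2) + e_2·(1) + e_3·(-1) + e_4·(0) = 0
Solving this homogeneous linear system for the smallest-integer solution (first nonzero entry positive) gives (1, 1, -1, 1).

(1, 1, -1, 1)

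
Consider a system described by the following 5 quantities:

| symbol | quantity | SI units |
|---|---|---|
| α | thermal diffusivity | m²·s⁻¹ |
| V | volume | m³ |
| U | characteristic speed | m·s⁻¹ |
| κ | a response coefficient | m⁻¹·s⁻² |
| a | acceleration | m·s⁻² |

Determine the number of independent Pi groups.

There are 5 variables and 2 base dimensions (L, T).
The dimension matrix has rank 2.
Independent dimensionless groups: 5 − 2 = 3.

3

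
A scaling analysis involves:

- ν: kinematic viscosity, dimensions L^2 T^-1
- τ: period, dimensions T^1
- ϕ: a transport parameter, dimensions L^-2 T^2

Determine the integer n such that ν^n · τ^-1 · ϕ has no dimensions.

Balance the L exponent: (2)·n from ν, plus −(0) + (-2) = -2 from the rest, must sum to zero.
2n − 2 = 0, so n = 1.

1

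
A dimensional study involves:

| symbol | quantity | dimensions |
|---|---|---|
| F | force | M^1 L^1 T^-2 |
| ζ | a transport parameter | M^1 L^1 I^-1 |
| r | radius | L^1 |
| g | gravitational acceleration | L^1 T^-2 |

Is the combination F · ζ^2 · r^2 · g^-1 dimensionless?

Sum the exponent of each base dimension across the product:
  M: [F]_M + 2·[ζ]_M + 2·[r]_M − [g]_M = (1) + 2·(1) + 2·(0) − (0) = 3
  L: [F]_L + 2·[ζ]_L + 2·[r]_L − [g]_L = (1) + 2·(1) + 2·(1) − (1) = 4
  T: [F]_T + 2·[ζ]_T + 2·[r]_T − [g]_T = (-2) + 2·(0) + 2·(0) − (-2) = 0
  I: [F]_I + 2·[ζ]_I + 2·[r]_I − [g]_I = (0) + 2·(-1) + 2·(0) − (0) = -2
Net dimensions [M³ L⁴ I⁻²] ≠ [1] — not dimensionless.

no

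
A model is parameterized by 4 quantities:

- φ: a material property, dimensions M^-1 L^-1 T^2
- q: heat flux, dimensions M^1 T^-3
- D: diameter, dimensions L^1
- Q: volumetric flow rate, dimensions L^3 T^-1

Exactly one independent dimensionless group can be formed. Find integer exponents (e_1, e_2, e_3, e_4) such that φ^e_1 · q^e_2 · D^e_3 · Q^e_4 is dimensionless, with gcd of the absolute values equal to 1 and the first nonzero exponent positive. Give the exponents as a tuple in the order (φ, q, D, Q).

(1, 1, 4, -1)

M: e_1·(-1) + e_2·(1) + e_3·(0) + e_4·(0) = 0
L: e_1·(-1) + e_2·(0) + e_3·(1) + e_4·(3) = 0
T: e_1·(2) + e_2·(-3) + e_3·(0) + e_4·(-1) = 0
Solving this homogeneous linear system for the smallest-integer solution (first nonzero entry positive) gives (1, 1, 4, -1).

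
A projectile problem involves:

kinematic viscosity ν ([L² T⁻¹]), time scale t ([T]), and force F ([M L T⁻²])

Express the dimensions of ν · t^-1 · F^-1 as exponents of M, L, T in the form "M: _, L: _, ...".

M: -1, L: 1, T: 0

Collect each base-dimension exponent across the product:
  M: (0) − (0) − (1) = -1
  L: (2) − (0) − (1) = 1
  T: (-1) − (1) − (-2) = 0
So the dimensions are [M⁻¹ L].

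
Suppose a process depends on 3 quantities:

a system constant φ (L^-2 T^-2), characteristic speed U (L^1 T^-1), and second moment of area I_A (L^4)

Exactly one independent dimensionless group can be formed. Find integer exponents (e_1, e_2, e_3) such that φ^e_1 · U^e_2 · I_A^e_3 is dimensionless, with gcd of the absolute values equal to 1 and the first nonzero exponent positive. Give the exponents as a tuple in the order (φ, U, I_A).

L: e_1·(-2) + e_2·(1) + e_3·(4) = 0
T: e_1·(-2) + e_2·(-1) + e_3·(0) = 0
Solving this homogeneous linear system for the smallest-integer solution (first nonzero entry positive) gives (1, -2, 1).

(1, -2, 1)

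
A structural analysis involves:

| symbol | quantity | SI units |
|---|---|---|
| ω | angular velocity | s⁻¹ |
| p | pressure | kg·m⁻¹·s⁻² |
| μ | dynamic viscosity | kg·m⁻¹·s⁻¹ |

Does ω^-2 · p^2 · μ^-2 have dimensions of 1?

Sum the exponent of each base dimension across the product:
  M: −2·[ω]_M + 2·[p]_M − 2·[μ]_M = −2·(0) + 2·(1) − 2·(1) = 0
  L: −2·[ω]_L + 2·[p]_L − 2·[μ]_L = −2·(0) + 2·(-1) − 2·(-1) = 0
  T: −2·[ω]_T + 2·[p]_T − 2·[μ]_T = −2·(-1) + 2·(-2) − 2·(-1) = 0
All base exponents vanish — dimensionless.

yes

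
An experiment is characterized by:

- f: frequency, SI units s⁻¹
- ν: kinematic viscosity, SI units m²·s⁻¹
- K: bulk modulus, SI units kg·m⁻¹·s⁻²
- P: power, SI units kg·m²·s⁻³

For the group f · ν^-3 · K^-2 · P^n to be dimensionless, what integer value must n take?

2

Balance the M exponent: (1)·n from P, plus (0) − 3·(0) − 2·(1) = -2 from the rest, must sum to zero.
n − 2 = 0, so n = 2.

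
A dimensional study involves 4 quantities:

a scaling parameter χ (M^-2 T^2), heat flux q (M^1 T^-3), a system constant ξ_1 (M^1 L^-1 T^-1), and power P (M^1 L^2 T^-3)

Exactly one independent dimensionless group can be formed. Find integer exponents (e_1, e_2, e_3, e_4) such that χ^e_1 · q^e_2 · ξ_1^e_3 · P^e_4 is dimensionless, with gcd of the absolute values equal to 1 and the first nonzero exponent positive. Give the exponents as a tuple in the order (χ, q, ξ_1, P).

M: e_1·(-2) + e_2·(1) + e_3·(1) + e_4·(1) = 0
L: e_1·(0) + e_2·(0) + e_3·(-1) + e_4·(2) = 0
T: e_1·(2) + e_2·(-3) + e_3·(-1) + e_4·(-3) = 0
Solving this homogeneous linear system for the smallest-integer solution (first nonzero entry positive) gives (1, -1, 2, 1).

(1, -1, 2, 1)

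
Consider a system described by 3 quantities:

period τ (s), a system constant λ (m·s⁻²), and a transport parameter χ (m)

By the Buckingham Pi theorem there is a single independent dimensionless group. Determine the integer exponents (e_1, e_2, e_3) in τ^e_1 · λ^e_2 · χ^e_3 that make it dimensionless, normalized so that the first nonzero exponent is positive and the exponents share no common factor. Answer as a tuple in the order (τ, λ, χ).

L: e_1·(0) + e_2·(1) + e_3·(1) = 0
T: e_1·(1) + e_2·(-2) + e_3·(0) = 0
Solving this homogeneous linear system for the smallest-integer solution (first nonzero entry positive) gives (2, 1, -1).

(2, 1, -1)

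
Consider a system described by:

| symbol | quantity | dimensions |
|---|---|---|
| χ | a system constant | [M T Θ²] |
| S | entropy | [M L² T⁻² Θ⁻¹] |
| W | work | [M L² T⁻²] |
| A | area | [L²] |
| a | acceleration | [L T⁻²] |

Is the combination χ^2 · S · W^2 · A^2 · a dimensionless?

no

Sum the exponent of each base dimension across the product:
  M: 2·[χ]_M + [S]_M + 2·[W]_M + 2·[A]_M + [a]_M = 2·(1) + (1) + 2·(1) + 2·(0) + (0) = 5
  L: 2·[χ]_L + [S]_L + 2·[W]_L + 2·[A]_L + [a]_L = 2·(0) + (2) + 2·(2) + 2·(2) + (1) = 11
  T: 2·[χ]_T + [S]_T + 2·[W]_T + 2·[A]_T + [a]_T = 2·(1) + (-2) + 2·(-2) + 2·(0) + (-2) = -6
  Θ: 2·[χ]_Θ + [S]_Θ + 2·[W]_Θ + 2·[A]_Θ + [a]_Θ = 2·(2) + (-1) + 2·(0) + 2·(0) + (0) = 3
Net dimensions [M⁵ L¹¹ T⁻⁶ Θ³] ≠ [1] — not dimensionless.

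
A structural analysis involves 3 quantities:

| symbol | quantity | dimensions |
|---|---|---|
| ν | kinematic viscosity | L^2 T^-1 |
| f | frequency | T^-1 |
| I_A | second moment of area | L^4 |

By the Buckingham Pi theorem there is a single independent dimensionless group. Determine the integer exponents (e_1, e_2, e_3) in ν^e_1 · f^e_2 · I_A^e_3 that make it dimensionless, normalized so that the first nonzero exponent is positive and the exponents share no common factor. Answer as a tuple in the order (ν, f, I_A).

(2, -2, -1)

L: e_1·(2) + e_2·(0) + e_3·(4) = 0
T: e_1·(-1) + e_2·(-1) + e_3·(0) = 0
Solving this homogeneous linear system for the smallest-integer solution (first nonzero entry positive) gives (2, -2, -1).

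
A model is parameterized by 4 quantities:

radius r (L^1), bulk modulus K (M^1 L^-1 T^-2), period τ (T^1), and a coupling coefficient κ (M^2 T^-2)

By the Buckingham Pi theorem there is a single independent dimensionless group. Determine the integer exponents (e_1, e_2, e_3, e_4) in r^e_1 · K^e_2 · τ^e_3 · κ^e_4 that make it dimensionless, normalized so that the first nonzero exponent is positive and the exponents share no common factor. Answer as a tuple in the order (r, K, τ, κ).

M: e_1·(0) + e_2·(1) + e_3·(0) + e_4·(2) = 0
L: e_1·(1) + e_2·(-1) + e_3·(0) + e_4·(0) = 0
T: e_1·(0) + e_2·(-2) + e_3·(1) + e_4·(-2) = 0
Solving this homogeneous linear system for the smallest-integer solution (first nonzero entry positive) gives (2, 2, 2, -1).

(2, 2, 2, -1)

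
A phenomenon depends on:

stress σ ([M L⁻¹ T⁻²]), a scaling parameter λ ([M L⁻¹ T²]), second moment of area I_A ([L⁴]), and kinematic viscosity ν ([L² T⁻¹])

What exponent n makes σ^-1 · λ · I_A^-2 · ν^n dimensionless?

Balance the L exponent: (2)·n from ν, plus −(-1) + (-1) − 2·(4) = -8 from the rest, must sum to zero.
2n − 8 = 0, so n = 4.

4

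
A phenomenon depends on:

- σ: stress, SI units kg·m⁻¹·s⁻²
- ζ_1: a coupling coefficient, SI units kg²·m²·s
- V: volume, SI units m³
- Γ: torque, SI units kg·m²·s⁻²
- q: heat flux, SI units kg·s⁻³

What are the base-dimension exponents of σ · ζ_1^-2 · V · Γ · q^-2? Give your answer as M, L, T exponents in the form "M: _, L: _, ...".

M: -4, L: 0, T: 0

Collect each base-dimension exponent across the product:
  M: (1) − 2·(2) + (0) + (1) − 2·(1) = -4
  L: (-1) − 2·(2) + (3) + (2) − 2·(0) = 0
  T: (-2) − 2·(1) + (0) + (-2) − 2·(-3) = 0
So the dimensions are [M⁻⁴].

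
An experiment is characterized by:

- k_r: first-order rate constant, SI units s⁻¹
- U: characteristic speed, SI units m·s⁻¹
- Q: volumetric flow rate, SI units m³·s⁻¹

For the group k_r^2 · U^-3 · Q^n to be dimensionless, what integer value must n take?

1

Balance the L exponent: (3)·n from Q, plus 2·(0) − 3·(1) = -3 from the rest, must sum to zero.
3n − 3 = 0, so n = 1.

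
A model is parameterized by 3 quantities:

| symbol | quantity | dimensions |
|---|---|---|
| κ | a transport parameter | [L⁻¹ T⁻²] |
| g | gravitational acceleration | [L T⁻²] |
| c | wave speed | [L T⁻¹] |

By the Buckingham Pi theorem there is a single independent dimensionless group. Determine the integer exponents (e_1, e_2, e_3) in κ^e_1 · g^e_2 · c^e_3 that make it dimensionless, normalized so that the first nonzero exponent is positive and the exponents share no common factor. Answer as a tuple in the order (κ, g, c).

(1, -3, 4)

L: e_1·(-1) + e_2·(1) + e_3·(1) = 0
T: e_1·(-2) + e_2·(-2) + e_3·(-1) = 0
Solving this homogeneous linear system for the smallest-integer solution (first nonzero entry positive) gives (1, -3, 4).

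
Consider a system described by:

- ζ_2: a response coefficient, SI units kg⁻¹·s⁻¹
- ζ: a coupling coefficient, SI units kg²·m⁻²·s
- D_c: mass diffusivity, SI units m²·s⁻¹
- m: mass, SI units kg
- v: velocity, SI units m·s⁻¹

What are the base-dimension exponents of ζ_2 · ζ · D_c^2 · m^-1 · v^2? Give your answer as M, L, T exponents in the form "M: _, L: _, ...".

Collect each base-dimension exponent across the product:
  M: (-1) + (2) + 2·(0) − (1) + 2·(0) = 0
  L: (0) + (-2) + 2·(2) − (0) + 2·(1) = 4
  T: (-1) + (1) + 2·(-1) − (0) + 2·(-1) = -4
So the dimensions are [L⁴ T⁻⁴].

M: 0, L: 4, T: -4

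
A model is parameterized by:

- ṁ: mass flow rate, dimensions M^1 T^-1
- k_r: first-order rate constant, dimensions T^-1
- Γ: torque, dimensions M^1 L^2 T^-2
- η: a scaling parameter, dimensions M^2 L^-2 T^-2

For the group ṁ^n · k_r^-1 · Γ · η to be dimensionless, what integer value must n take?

-3

Balance the M exponent: (1)·n from ṁ, plus −(0) + (1) + (2) = 3 from the rest, must sum to zero.
n + 3 = 0, so n = -3.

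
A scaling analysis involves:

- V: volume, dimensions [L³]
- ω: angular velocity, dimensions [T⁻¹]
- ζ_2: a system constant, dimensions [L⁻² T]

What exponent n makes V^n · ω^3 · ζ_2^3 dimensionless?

Balance the L exponent: (3)·n from V, plus 3·(0) + 3·(-2) = -6 from the rest, must sum to zero.
3n − 6 = 0, so n = 2.

2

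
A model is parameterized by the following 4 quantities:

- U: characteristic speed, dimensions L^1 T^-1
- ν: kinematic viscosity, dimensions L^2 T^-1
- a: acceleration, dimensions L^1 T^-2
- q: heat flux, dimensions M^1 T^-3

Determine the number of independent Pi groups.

There are 4 variables and 3 base dimensions (M, L, T).
The dimension matrix has rank 3.
Independent dimensionless groups: 4 − 3 = 1.

1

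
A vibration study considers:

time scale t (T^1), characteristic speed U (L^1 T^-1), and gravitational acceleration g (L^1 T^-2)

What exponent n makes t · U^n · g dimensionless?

-1

Balance the L exponent: (1)·n from U, plus (0) + (1) = 1 from the rest, must sum to zero.
n + 1 = 0, so n = -1.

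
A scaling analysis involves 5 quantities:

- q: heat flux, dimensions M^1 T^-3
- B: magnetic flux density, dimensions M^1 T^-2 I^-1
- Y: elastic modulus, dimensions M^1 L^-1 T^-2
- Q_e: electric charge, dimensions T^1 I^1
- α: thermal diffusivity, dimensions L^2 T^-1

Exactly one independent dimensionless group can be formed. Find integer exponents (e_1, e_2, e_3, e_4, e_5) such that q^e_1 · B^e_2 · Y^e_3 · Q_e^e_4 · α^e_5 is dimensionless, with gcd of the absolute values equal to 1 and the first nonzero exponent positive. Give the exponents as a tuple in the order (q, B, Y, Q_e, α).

(3, 1, -4, 1, -2)

M: e_1·(1) + e_2·(1) + e_3·(1) + e_4·(0) + e_5·(0) = 0
L: e_1·(0) + e_2·(0) + e_3·(-1) + e_4·(0) + e_5·(2) = 0
T: e_1·(-3) + e_2·(-2) + e_3·(-2) + e_4·(1) + e_5·(-1) = 0
I: e_1·(0) + e_2·(-1) + e_3·(0) + e_4·(1) + e_5·(0) = 0
Solving this homogeneous linear system for the smallest-integer solution (first nonzero entry positive) gives (3, 1, -4, 1, -2).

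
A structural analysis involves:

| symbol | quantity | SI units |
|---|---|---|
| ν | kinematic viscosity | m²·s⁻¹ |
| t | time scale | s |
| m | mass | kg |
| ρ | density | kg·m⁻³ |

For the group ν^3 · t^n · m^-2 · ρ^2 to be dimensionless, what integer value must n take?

3

Balance the T exponent: (1)·n from t, plus 3·(-1) − 2·(0) + 2·(0) = -3 from the rest, must sum to zero.
n − 3 = 0, so n = 3.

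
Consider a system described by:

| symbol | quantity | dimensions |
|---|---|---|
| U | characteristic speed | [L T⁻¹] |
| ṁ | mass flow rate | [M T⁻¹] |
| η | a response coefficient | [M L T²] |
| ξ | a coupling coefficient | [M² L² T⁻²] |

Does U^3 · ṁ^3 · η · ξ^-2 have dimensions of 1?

Sum the exponent of each base dimension across the product:
  M: 3·[U]_M + 3·[ṁ]_M + [η]_M − 2·[ξ]_M = 3·(0) + 3·(1) + (1) − 2·(2) = 0
  L: 3·[U]_L + 3·[ṁ]_L + [η]_L − 2·[ξ]_L = 3·(1) + 3·(0) + (1) − 2·(2) = 0
  T: 3·[U]_T + 3·[ṁ]_T + [η]_T − 2·[ξ]_T = 3·(-1) + 3·(-1) + (2) − 2·(-2) = 0
All base exponents vanish — dimensionless.

yes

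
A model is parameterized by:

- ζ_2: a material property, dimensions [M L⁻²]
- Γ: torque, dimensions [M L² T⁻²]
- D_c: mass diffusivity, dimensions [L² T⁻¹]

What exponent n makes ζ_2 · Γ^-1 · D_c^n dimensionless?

Balance the L exponent: (2)·n from D_c, plus (-2) − (2) = -4 from the rest, must sum to zero.
2n − 4 = 0, so n = 2.

2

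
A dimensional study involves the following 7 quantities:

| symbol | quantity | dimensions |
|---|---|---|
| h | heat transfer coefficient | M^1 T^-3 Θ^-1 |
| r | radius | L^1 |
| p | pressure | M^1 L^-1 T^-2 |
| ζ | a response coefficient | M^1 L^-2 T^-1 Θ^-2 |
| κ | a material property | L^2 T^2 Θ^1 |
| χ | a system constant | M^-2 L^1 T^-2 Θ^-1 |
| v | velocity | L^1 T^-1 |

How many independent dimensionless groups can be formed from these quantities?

3

There are 7 variables and 4 base dimensions (M, L, T, Θ).
The dimension matrix has rank 4.
Independent dimensionless groups: 7 − 4 = 3.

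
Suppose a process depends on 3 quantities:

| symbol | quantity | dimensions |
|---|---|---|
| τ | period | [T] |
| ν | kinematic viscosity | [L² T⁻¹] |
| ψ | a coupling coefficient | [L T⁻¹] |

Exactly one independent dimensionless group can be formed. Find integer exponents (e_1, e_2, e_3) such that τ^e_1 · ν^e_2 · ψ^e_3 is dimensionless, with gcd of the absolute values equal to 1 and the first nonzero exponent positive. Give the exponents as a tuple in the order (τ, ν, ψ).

(1, -1, 2)

L: e_1·(0) + e_2·(2) + e_3·(1) = 0
T: e_1·(1) + e_2·(-1) + e_3·(-1) = 0
Solving this homogeneous linear system for the smallest-integer solution (first nonzero entry positive) gives (1, -1, 2).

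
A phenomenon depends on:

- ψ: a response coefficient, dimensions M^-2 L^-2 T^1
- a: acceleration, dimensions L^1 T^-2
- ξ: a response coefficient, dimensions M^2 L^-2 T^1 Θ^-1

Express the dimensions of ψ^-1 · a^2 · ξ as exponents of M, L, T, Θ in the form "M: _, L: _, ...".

M: 4, L: 2, T: -4, Θ: -1

Collect each base-dimension exponent across the product:
  M: −(-2) + 2·(0) + (2) = 4
  L: −(-2) + 2·(1) + (-2) = 2
  T: −(1) + 2·(-2) + (1) = -4
  Θ: −(0) + 2·(0) + (-1) = -1
So the dimensions are [M⁴ L² T⁻⁴ Θ⁻¹].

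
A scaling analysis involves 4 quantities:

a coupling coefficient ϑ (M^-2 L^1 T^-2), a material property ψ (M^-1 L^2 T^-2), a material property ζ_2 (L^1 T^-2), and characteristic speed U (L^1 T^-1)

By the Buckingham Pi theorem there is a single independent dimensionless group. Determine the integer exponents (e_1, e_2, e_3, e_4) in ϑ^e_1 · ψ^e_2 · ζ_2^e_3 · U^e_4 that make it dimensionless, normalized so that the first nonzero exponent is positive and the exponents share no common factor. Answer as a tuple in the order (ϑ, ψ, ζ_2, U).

M: e_1·(-2) + e_2·(-1) + e_3·(0) + e_4·(0) = 0
L: e_1·(1) + e_2·(2) + e_3·(1) + e_4·(1) = 0
T: e_1·(-2) + e_2·(-2) + e_3·(-2) + e_4·(-1) = 0
Solving this homogeneous linear system for the smallest-integer solution (first nonzero entry positive) gives (1, -2, -1, 4).

(1, -2, -1, 4)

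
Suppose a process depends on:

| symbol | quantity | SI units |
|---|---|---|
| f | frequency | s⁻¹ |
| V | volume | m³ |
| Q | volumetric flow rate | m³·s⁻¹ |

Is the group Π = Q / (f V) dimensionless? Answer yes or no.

yes

Sum the exponent of each base dimension across the product:
  M: −[f]_M − [V]_M + [Q]_M = −(0) − (0) + (0) = 0
  L: −[f]_L − [V]_L + [Q]_L = −(0) − (3) + (3) = 0
  T: −[f]_T − [V]_T + [Q]_T = −(-1) − (0) + (-1) = 0
  N: −[f]_N − [V]_N + [Q]_N = −(0) − (0) + (0) = 0
All base exponents vanish — dimensionless.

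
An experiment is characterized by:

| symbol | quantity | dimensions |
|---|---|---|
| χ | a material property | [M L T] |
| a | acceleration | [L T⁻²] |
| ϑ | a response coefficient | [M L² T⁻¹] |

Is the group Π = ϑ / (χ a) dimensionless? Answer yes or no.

yes

Sum the exponent of each base dimension across the product:
  M: −[χ]_M − [a]_M + [ϑ]_M = −(1) − (0) + (1) = 0
  L: −[χ]_L − [a]_L + [ϑ]_L = −(1) − (1) + (2) = 0
  T: −[χ]_T − [a]_T + [ϑ]_T = −(1) − (-2) + (-1) = 0
All base exponents vanish — dimensionless.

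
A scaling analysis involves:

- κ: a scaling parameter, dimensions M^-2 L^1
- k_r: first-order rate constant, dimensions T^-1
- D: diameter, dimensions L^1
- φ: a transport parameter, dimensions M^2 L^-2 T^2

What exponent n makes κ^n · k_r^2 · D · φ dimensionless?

1

Balance the M exponent: (-2)·n from κ, plus 2·(0) + (0) + (2) = 2 from the rest, must sum to zero.
-2n + 2 = 0, so n = 1.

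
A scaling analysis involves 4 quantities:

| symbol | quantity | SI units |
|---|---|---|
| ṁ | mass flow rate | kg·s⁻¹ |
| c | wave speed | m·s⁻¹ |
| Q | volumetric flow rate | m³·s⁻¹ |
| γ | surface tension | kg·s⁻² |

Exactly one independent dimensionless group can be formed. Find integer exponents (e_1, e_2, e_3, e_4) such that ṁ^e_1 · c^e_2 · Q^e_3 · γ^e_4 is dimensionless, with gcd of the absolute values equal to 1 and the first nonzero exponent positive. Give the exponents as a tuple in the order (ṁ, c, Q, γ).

(2, 3, -1, -2)

M: e_1·(1) + e_2·(0) + e_3·(0) + e_4·(1) = 0
L: e_1·(0) + e_2·(1) + e_3·(3) + e_4·(0) = 0
T: e_1·(-1) + e_2·(-1) + e_3·(-1) + e_4·(-2) = 0
Solving this homogeneous linear system for the smallest-integer solution (first nonzero entry positive) gives (2, 3, -1, -2).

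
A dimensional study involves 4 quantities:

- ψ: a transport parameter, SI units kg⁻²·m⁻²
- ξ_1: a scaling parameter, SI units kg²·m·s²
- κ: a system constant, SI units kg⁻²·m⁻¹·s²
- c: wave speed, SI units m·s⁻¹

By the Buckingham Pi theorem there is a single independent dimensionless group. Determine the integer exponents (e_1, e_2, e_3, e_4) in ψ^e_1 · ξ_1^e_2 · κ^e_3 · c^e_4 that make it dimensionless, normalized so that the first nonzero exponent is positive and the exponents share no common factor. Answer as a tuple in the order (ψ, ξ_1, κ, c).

M: e_1·(-2) + e_2·(2) + e_3·(-2) + e_4·(0) = 0
L: e_1·(-2) + e_2·(1) + e_3·(-1) + e_4·(1) = 0
T: e_1·(0) + e_2·(2) + e_3·(2) + e_4·(-1) = 0
Solving this homogeneous linear system for the smallest-integer solution (first nonzero entry positive) gives (4, 3, -1, 4).

(4, 3, -1, 4)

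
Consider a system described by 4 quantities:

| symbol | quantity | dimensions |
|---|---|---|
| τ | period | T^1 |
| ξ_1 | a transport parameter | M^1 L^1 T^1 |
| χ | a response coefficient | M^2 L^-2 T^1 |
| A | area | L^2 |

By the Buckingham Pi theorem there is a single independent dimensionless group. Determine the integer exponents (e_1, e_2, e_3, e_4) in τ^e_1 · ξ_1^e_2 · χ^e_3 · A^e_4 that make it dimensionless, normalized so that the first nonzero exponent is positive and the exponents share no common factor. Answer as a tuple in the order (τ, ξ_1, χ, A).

(1, -2, 1, 2)

M: e_1·(0) + e_2·(1) + e_3·(2) + e_4·(0) = 0
L: e_1·(0) + e_2·(1) + e_3·(-2) + e_4·(2) = 0
T: e_1·(1) + e_2·(1) + e_3·(1) + e_4·(0) = 0
Solving this homogeneous linear system for the smallest-integer solution (first nonzero entry positive) gives (1, -2, 1, 2).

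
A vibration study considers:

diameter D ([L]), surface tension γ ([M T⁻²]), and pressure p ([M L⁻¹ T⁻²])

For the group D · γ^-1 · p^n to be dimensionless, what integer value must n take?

Balance the M exponent: (1)·n from p, plus (0) − (1) = -1 from the rest, must sum to zero.
n − 1 = 0, so n = 1.

1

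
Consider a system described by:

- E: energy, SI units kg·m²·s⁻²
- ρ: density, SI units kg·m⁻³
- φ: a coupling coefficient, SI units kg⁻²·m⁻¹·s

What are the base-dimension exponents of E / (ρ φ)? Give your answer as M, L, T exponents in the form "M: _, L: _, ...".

M: 2, L: 6, T: -3

Collect each base-dimension exponent across the product:
  M: (1) − (1) − (-2) = 2
  L: (2) − (-3) − (-1) = 6
  T: (-2) − (0) − (1) = -3
So the dimensions are [M² L⁶ T⁻³].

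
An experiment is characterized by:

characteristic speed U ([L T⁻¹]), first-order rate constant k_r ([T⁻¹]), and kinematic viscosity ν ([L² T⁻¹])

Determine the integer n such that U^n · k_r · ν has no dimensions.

-2

Balance the L exponent: (1)·n from U, plus (0) + (2) = 2 from the rest, must sum to zero.
n + 2 = 0, so n = -2.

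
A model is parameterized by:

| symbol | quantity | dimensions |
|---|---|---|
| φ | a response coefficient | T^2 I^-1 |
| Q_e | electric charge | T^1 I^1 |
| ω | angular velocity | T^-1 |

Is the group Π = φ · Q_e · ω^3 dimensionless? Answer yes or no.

yes

Sum the exponent of each base dimension across the product:
  M: [φ]_M + [Q_e]_M + 3·[ω]_M = (0) + (0) + 3·(0) = 0
  L: [φ]_L + [Q_e]_L + 3·[ω]_L = (0) + (0) + 3·(0) = 0
  T: [φ]_T + [Q_e]_T + 3·[ω]_T = (2) + (1) + 3·(-1) = 0
  I: [φ]_I + [Q_e]_I + 3·[ω]_I = (-1) + (1) + 3·(0) = 0
All base exponents vanish — dimensionless.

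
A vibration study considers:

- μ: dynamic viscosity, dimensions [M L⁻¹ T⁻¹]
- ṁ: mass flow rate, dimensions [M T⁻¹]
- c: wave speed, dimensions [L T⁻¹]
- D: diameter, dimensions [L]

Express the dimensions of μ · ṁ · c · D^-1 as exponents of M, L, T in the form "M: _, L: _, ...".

M: 2, L: -1, T: -3

Collect each base-dimension exponent across the product:
  M: (1) + (1) + (0) − (0) = 2
  L: (-1) + (0) + (1) − (1) = -1
  T: (-1) + (-1) + (-1) − (0) = -3
So the dimensions are [M² L⁻¹ T⁻³].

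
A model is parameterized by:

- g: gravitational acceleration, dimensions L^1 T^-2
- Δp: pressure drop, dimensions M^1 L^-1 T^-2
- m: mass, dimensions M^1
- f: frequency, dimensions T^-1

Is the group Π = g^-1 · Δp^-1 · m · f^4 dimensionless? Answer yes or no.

yes

Sum the exponent of each base dimension across the product:
  M: −[g]_M − [Δp]_M + [m]_M + 4·[f]_M = −(0) − (1) + (1) + 4·(0) = 0
  L: −[g]_L − [Δp]_L + [m]_L + 4·[f]_L = −(1) − (-1) + (0) + 4·(0) = 0
  T: −[g]_T − [Δp]_T + [m]_T + 4·[f]_T = −(-2) − (-2) + (0) + 4·(-1) = 0
  Θ: −[g]_Θ − [Δp]_Θ + [m]_Θ + 4·[f]_Θ = −(0) − (0) + (0) + 4·(0) = 0
All base exponents vanish — dimensionless.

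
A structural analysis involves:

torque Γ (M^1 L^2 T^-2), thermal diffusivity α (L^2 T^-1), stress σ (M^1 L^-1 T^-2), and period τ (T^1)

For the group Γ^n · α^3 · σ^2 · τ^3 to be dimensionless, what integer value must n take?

-2

Balance the M exponent: (1)·n from Γ, plus 3·(0) + 2·(1) + 3·(0) = 2 from the rest, must sum to zero.
n + 2 = 0, so n = -2.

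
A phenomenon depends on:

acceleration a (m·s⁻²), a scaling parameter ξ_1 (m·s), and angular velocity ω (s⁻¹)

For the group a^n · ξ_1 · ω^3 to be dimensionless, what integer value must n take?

Balance the L exponent: (1)·n from a, plus (1) + 3·(0) = 1 from the rest, must sum to zero.
n + 1 = 0, so n = -1.

-1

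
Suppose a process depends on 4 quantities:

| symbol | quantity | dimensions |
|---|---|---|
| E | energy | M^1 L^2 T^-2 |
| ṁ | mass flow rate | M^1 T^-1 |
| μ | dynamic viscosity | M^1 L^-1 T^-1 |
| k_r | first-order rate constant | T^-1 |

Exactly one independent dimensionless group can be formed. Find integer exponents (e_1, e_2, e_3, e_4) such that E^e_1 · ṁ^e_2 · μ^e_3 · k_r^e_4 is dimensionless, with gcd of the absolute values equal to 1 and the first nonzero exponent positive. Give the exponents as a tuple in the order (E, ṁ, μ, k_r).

M: e_1·(1) + e_2·(1) + e_3·(1) + e_4·(0) = 0
L: e_1·(2) + e_2·(0) + e_3·(-1) + e_4·(0) = 0
T: e_1·(-2) + e_2·(-1) + e_3·(-1) + e_4·(-1) = 0
Solving this homogeneous linear system for the smallest-integer solution (first nonzero entry positive) gives (1, -3, 2, -1).

(1, -3, 2, -1)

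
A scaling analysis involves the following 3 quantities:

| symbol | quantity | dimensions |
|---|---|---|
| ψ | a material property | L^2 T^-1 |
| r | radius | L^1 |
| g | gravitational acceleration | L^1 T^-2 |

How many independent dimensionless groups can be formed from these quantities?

There are 3 variables and 2 base dimensions (L, T).
The dimension matrix has rank 2.
Independent dimensionless groups: 3 − 2 = 1.

1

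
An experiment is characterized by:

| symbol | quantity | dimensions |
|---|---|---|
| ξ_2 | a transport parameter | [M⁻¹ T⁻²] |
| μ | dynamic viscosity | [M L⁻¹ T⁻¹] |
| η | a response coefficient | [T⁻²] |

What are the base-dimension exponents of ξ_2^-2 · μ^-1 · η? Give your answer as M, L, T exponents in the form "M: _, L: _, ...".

Collect each base-dimension exponent across the product:
  M: −2·(-1) − (1) + (0) = 1
  L: −2·(0) − (-1) + (0) = 1
  T: −2·(-2) − (-1) + (-2) = 3
So the dimensions are [M L T³].

M: 1, L: 1, T: 3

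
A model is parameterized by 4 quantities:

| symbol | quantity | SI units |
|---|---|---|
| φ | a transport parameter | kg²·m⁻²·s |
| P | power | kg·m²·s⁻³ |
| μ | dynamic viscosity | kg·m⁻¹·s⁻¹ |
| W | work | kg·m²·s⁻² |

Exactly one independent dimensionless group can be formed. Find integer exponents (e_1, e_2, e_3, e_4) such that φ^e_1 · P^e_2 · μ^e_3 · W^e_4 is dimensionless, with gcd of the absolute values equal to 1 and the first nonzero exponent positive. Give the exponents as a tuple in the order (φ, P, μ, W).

(1, 3, -2, -3)

M: e_1·(2) + e_2·(1) + e_3·(1) + e_4·(1) = 0
L: e_1·(-2) + e_2·(2) + e_3·(-1) + e_4·(2) = 0
T: e_1·(1) + e_2·(-3) + e_3·(-1) + e_4·(-2) = 0
Solving this homogeneous linear system for the smallest-integer solution (first nonzero entry positive) gives (1, 3, -2, -3).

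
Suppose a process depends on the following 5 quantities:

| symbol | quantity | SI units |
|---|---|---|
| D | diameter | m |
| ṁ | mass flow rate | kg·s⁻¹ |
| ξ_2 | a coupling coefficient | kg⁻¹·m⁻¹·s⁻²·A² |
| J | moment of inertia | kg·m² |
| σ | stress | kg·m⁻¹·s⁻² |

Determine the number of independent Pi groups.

There are 5 variables and 4 base dimensions (M, L, T, I).
The dimension matrix has rank 4.
Independent dimensionless groups: 5 − 4 = 1.

1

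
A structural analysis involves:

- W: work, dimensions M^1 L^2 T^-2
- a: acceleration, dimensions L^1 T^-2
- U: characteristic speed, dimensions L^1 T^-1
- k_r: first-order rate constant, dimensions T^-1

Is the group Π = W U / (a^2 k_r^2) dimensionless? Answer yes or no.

Sum the exponent of each base dimension across the product:
  M: [W]_M − 2·[a]_M + [U]_M − 2·[k_r]_M = (1) − 2·(0) + (0) − 2·(0) = 1
  L: [W]_L − 2·[a]_L + [U]_L − 2·[k_r]_L = (2) − 2·(1) + (1) − 2·(0) = 1
  T: [W]_T − 2·[a]_T + [U]_T − 2·[k_r]_T = (-2) − 2·(-2) + (-1) − 2·(-1) = 3
Net dimensions [M L T³] ≠ [1] — not dimensionless.

no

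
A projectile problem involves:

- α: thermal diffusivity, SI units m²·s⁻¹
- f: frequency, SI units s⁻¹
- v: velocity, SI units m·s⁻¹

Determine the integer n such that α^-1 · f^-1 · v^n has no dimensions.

Balance the L exponent: (1)·n from v, plus −(2) − (0) = -2 from the rest, must sum to zero.
n − 2 = 0, so n = 2.

2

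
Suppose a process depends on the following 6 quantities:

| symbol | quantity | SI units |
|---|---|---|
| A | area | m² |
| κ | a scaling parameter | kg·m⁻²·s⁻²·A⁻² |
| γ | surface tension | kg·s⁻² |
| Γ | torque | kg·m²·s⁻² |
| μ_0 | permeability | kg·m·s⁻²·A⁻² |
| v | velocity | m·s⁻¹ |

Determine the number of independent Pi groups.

There are 6 variables and 4 base dimensions (M, L, T, I).
The dimension matrix has rank 4.
Independent dimensionless groups: 6 − 4 = 2.

2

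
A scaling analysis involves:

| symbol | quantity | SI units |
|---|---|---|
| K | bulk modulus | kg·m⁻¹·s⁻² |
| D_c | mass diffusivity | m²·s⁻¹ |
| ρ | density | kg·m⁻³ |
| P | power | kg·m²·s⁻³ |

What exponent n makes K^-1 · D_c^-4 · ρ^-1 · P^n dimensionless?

Balance the M exponent: (1)·n from P, plus −(1) − 4·(0) − (1) = -2 from the rest, must sum to zero.
n − 2 = 0, so n = 2.

2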